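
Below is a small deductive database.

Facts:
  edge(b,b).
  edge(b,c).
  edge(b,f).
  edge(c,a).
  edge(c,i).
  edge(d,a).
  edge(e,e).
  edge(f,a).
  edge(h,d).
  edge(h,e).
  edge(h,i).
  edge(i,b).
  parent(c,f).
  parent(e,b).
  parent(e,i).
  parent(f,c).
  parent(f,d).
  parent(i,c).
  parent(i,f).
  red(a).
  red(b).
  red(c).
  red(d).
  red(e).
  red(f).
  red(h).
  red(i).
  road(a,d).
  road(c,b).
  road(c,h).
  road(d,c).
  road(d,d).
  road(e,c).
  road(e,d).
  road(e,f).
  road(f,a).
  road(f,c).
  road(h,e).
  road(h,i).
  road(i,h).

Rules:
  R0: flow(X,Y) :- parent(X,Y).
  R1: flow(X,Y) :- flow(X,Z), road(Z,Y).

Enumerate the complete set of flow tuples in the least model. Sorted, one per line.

flow(c,a)
flow(c,b)
flow(c,c)
flow(c,d)
flow(c,e)
flow(c,f)
flow(c,h)
flow(c,i)
flow(e,a)
flow(e,b)
flow(e,c)
flow(e,d)
flow(e,e)
flow(e,f)
flow(e,h)
flow(e,i)
flow(f,a)
flow(f,b)
flow(f,c)
flow(f,d)
flow(f,e)
flow(f,f)
flow(f,h)
flow(f,i)
flow(i,a)
flow(i,b)
flow(i,c)
flow(i,d)
flow(i,e)
flow(i,f)
flow(i,h)
flow(i,i)

round 1: derive flow(c,f) via R0 from parent(c,f)
round 1: derive flow(e,b) via R0 from parent(e,b)
round 1: derive flow(e,i) via R0 from parent(e,i)
round 1: derive flow(f,c) via R0 from parent(f,c)
round 1: derive flow(f,d) via R0 from parent(f,d)
round 1: derive flow(i,c) via R0 from parent(i,c)
round 1: derive flow(i,f) via R0 from parent(i,f)
round 2: derive flow(c,a) via R1 from flow(c,f), road(f,a)
round 2: derive flow(c,c) via R1 from flow(c,f), road(f,c)
round 2: derive flow(e,h) via R1 from flow(e,i), road(i,h)
round 2: derive flow(f,b) via R1 from flow(f,c), road(c,b)
round 2: derive flow(f,h) via R1 from flow(f,c), road(c,h)
round 2: derive flow(i,a) via R1 from flow(i,f), road(f,a)
round 2: derive flow(i,b) via R1 from flow(i,c), road(c,b)
round 2: derive flow(i,h) via R1 from flow(i,c), road(c,h)
round 3: derive flow(c,b) via R1 from flow(c,c), road(c,b)
round 3: derive flow(c,d) via R1 from flow(c,a), road(a,d)
round 3: derive flow(c,h) via R1 from flow(c,c), road(c,h)
round 3: derive flow(e,e) via R1 from flow(e,h), road(h,e)
round 3: derive flow(f,e) via R1 from flow(f,h), road(h,e)
round 3: derive flow(f,i) via R1 from flow(f,h), road(h,i)
round 3: derive flow(i,d) via R1 from flow(i,a), road(a,d)
round 3: derive flow(i,e) via R1 from flow(i,h), road(h,e)
round 3: derive flow(i,i) via R1 from flow(i,h), road(h,i)
round 4: derive flow(c,e) via R1 from flow(c,h), road(h,e)
round 4: derive flow(c,i) via R1 from flow(c,h), road(h,i)
round 4: derive flow(e,c) via R1 from flow(e,e), road(e,c)
round 4: derive flow(e,d) via R1 from flow(e,e), road(e,d)
round 4: derive flow(e,f) via R1 from flow(e,e), road(e,f)
round 4: derive flow(f,f) via R1 from flow(f,e), road(e,f)
round 5: derive flow(e,a) via R1 from flow(e,f), road(f,a)
round 5: derive flow(f,a) via R1 from flow(f,f), road(f,a)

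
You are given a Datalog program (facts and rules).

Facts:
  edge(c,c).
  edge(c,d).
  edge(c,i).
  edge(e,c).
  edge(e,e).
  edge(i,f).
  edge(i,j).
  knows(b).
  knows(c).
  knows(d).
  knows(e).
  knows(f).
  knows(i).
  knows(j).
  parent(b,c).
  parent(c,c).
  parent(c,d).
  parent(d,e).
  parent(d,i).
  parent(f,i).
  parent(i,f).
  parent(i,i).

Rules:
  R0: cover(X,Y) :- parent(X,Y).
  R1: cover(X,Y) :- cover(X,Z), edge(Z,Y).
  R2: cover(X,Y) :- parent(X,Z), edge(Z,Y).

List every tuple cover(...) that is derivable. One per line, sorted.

round 1: derive cover(b,c) via R0 from parent(b,c)
round 1: derive cover(c,c) via R0 from parent(c,c)
round 1: derive cover(c,d) via R0 from parent(c,d)
round 1: derive cover(d,e) via R0 from parent(d,e)
round 1: derive cover(d,i) via R0 from parent(d,i)
round 1: derive cover(f,i) via R0 from parent(f,i)
round 1: derive cover(i,f) via R0 from parent(i,f)
round 1: derive cover(i,i) via R0 from parent(i,i)
round 1: derive cover(b,d) via R2 from parent(b,c), edge(c,d)
round 1: derive cover(b,i) via R2 from parent(b,c), edge(c,i)
round 1: derive cover(c,i) via R2 from parent(c,c), edge(c,i)
round 1: derive cover(d,c) via R2 from parent(d,e), edge(e,c)
round 1: derive cover(d,f) via R2 from parent(d,i), edge(i,f)
round 1: derive cover(d,j) via R2 from parent(d,i), edge(i,j)
round 1: derive cover(f,f) via R2 from parent(f,i), edge(i,f)
round 1: derive cover(f,j) via R2 from parent(f,i), edge(i,j)
round 1: derive cover(i,j) via R2 from parent(i,i), edge(i,j)
round 2: derive cover(b,f) via R1 from cover(b,i), edge(i,f)
round 2: derive cover(b,j) via R1 from cover(b,i), edge(i,j)
round 2: derive cover(c,f) via R1 from cover(c,i), edge(i,f)
round 2: derive cover(c,j) via R1 from cover(c,i), edge(i,j)
round 2: derive cover(d,d) via R1 from cover(d,c), edge(c,d)

cover(b,c)
cover(b,d)
cover(b,f)
cover(b,i)
cover(b,j)
cover(c,c)
cover(c,d)
cover(c,f)
cover(c,i)
cover(c,j)
cover(d,c)
cover(d,d)
cover(d,e)
cover(d,f)
cover(d,i)
cover(d,j)
cover(f,f)
cover(f,i)
cover(f,j)
cover(i,f)
cover(i,i)
cover(i,j)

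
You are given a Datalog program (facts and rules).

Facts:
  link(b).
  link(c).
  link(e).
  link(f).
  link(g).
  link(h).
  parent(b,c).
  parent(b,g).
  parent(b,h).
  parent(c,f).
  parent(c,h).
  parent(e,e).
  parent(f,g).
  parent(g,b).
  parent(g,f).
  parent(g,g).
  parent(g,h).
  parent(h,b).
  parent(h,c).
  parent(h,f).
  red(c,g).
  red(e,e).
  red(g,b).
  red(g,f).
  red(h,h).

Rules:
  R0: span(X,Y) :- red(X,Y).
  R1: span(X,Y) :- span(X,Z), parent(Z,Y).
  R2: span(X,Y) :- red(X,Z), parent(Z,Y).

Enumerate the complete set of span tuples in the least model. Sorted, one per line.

round 1: derive span(c,g) via R0 from red(c,g)
round 1: derive span(e,e) via R0 from red(e,e)
round 1: derive span(g,b) via R0 from red(g,b)
round 1: derive span(g,f) via R0 from red(g,f)
round 1: derive span(h,h) via R0 from red(h,h)
round 1: derive span(c,b) via R2 from red(c,g), parent(g,b)
round 1: derive span(c,f) via R2 from red(c,g), parent(g,f)
round 1: derive span(c,h) via R2 from red(c,g), parent(g,h)
round 1: derive span(g,c) via R2 from red(g,b), parent(b,c)
round 1: derive span(g,g) via R2 from red(g,b), parent(b,g)
round 1: derive span(g,h) via R2 from red(g,b), parent(b,h)
round 1: derive span(h,b) via R2 from red(h,h), parent(h,b)
round 1: derive span(h,c) via R2 from red(h,h), parent(h,c)
round 1: derive span(h,f) via R2 from red(h,h), parent(h,f)
round 2: derive span(c,c) via R1 from span(c,b), parent(b,c)
round 2: derive span(h,g) via R1 from span(h,b), parent(b,g)

span(c,b)
span(c,c)
span(c,f)
span(c,g)
span(c,h)
span(e,e)
span(g,b)
span(g,c)
span(g,f)
span(g,g)
span(g,h)
span(h,b)
span(h,c)
span(h,f)
span(h,g)
span(h,h)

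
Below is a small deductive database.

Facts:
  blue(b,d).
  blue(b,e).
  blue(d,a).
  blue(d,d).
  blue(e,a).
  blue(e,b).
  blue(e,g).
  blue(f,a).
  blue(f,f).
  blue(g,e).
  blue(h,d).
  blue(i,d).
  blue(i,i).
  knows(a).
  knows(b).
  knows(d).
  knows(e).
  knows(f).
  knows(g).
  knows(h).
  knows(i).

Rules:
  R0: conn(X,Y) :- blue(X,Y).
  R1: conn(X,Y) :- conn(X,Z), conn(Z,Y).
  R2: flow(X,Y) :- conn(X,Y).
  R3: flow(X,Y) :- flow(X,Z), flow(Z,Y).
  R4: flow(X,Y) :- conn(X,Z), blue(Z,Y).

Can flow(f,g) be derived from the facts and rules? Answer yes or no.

no

round 1: derive conn(b,d) via R0 from blue(b,d)
round 1: derive conn(b,e) via R0 from blue(b,e)
round 1: derive conn(d,a) via R0 from blue(d,a)
round 1: derive conn(d,d) via R0 from blue(d,d)
round 1: derive conn(e,a) via R0 from blue(e,a)
round 1: derive conn(e,b) via R0 from blue(e,b)
round 1: derive conn(e,g) via R0 from blue(e,g)
round 1: derive conn(f,a) via R0 from blue(f,a)
round 1: derive conn(f,f) via R0 from blue(f,f)
round 1: derive conn(g,e) via R0 from blue(g,e)
round 1: derive conn(h,d) via R0 from blue(h,d)
round 1: derive conn(i,d) via R0 from blue(i,d)
round 1: derive conn(i,i) via R0 from blue(i,i)
round 2: derive conn(b,a) via R1 from conn(b,d), conn(d,a)
round 2: derive conn(b,b) via R1 from conn(b,e), conn(e,b)
round 2: derive conn(b,g) via R1 from conn(b,e), conn(e,g)
round 2: derive conn(e,d) via R1 from conn(e,b), conn(b,d)
round 2: derive conn(e,e) via R1 from conn(e,b), conn(b,e)
round 2: derive conn(g,a) via R1 from conn(g,e), conn(e,a)
round 2: derive conn(g,b) via R1 from conn(g,e), conn(e,b)
round 2: derive conn(g,g) via R1 from conn(g,e), conn(e,g)
round 2: derive conn(h,a) via R1 from conn(h,d), conn(d,a)
round 2: derive conn(i,a) via R1 from conn(i,d), conn(d,a)
round 2: derive flow(b,d) via R2 from conn(b,d)
round 2: derive flow(b,e) via R2 from conn(b,e)
round 2: derive flow(d,a) via R2 from conn(d,a)
round 2: derive flow(d,d) via R2 from conn(d,d)
round 2: derive flow(e,a) via R2 from conn(e,a)
round 2: derive flow(e,b) via R2 from conn(e,b)
round 2: derive flow(e,g) via R2 from conn(e,g)
round 2: derive flow(f,a) via R2 from conn(f,a)
round 2: derive flow(f,f) via R2 from conn(f,f)
round 2: derive flow(g,e) via R2 from conn(g,e)
round 2: derive flow(h,d) via R2 from conn(h,d)
round 2: derive flow(i,d) via R2 from conn(i,d)
round 2: derive flow(i,i) via R2 from conn(i,i)
round 2: derive flow(b,a) via R4 from conn(b,d), blue(d,a)
round 2: derive flow(b,b) via R4 from conn(b,e), blue(e,b)
round 2: derive flow(b,g) via R4 from conn(b,e), blue(e,g)
round 2: derive flow(e,d) via R4 from conn(e,b), blue(b,d)
round 2: derive flow(e,e) via R4 from conn(e,b), blue(b,e)
round 2: derive flow(g,a) via R4 from conn(g,e), blue(e,a)
round 2: derive flow(g,b) via R4 from conn(g,e), blue(e,b)
round 2: derive flow(g,g) via R4 from conn(g,e), blue(e,g)
round 2: derive flow(h,a) via R4 from conn(h,d), blue(d,a)
round 2: derive flow(i,a) via R4 from conn(i,d), blue(d,a)
round 3: derive conn(g,d) via R1 from conn(g,b), conn(b,d)
round 3: derive flow(g,d) via R3 from flow(g,b), flow(b,d)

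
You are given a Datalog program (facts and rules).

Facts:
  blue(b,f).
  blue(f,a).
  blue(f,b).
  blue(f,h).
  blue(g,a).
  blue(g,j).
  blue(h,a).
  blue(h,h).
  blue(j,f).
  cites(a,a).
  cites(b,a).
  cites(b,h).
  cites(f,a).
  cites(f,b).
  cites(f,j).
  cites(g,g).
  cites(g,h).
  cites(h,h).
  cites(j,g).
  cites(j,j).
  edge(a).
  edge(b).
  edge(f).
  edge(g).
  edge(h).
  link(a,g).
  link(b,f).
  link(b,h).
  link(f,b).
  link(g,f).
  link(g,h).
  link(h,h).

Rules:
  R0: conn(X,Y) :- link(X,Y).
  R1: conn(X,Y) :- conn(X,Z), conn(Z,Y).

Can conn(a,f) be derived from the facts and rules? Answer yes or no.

round 1: derive conn(a,g) via R0 from link(a,g)
round 1: derive conn(b,f) via R0 from link(b,f)
round 1: derive conn(b,h) via R0 from link(b,h)
round 1: derive conn(f,b) via R0 from link(f,b)
round 1: derive conn(g,f) via R0 from link(g,f)
round 1: derive conn(g,h) via R0 from link(g,h)
round 1: derive conn(h,h) via R0 from link(h,h)
round 2: derive conn(a,f) via R1 from conn(a,g), conn(g,f)
round 2: derive conn(a,h) via R1 from conn(a,g), conn(g,h)
round 2: derive conn(b,b) via R1 from conn(b,f), conn(f,b)
round 2: derive conn(f,f) via R1 from conn(f,b), conn(b,f)
round 2: derive conn(f,h) via R1 from conn(f,b), conn(b,h)
round 2: derive conn(g,b) via R1 from conn(g,f), conn(f,b)
round 3: derive conn(a,b) via R1 from conn(a,f), conn(f,b)

yes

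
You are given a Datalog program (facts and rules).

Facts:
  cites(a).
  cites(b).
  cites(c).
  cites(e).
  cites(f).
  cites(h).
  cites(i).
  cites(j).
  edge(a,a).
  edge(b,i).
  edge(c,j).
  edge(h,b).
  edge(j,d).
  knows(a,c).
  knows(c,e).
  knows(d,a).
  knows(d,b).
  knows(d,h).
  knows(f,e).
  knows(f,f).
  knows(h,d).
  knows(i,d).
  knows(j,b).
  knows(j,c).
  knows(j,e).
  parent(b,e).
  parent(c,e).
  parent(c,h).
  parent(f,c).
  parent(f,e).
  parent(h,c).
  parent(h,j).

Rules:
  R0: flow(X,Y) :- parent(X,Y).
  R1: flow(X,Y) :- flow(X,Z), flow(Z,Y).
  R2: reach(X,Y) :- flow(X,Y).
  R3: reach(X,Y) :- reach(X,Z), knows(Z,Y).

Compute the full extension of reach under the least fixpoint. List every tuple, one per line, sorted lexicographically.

reach(b,e)
reach(c,a)
reach(c,b)
reach(c,c)
reach(c,d)
reach(c,e)
reach(c,h)
reach(c,j)
reach(f,a)
reach(f,b)
reach(f,c)
reach(f,d)
reach(f,e)
reach(f,h)
reach(f,j)
reach(h,a)
reach(h,b)
reach(h,c)
reach(h,d)
reach(h,e)
reach(h,h)
reach(h,j)

round 1: derive flow(b,e) via R0 from parent(b,e)
round 1: derive flow(c,e) via R0 from parent(c,e)
round 1: derive flow(c,h) via R0 from parent(c,h)
round 1: derive flow(f,c) via R0 from parent(f,c)
round 1: derive flow(f,e) via R0 from parent(f,e)
round 1: derive flow(h,c) via R0 from parent(h,c)
round 1: derive flow(h,j) via R0 from parent(h,j)
round 2: derive flow(c,c) via R1 from flow(c,h), flow(h,c)
round 2: derive flow(c,j) via R1 from flow(c,h), flow(h,j)
round 2: derive flow(f,h) via R1 from flow(f,c), flow(c,h)
round 2: derive flow(h,e) via R1 from flow(h,c), flow(c,e)
round 2: derive flow(h,h) via R1 from flow(h,c), flow(c,h)
round 2: derive reach(b,e) via R2 from flow(b,e)
round 2: derive reach(c,e) via R2 from flow(c,e)
round 2: derive reach(c,h) via R2 from flow(c,h)
round 2: derive reach(f,c) via R2 from flow(f,c)
round 2: derive reach(f,e) via R2 from flow(f,e)
round 2: derive reach(h,c) via R2 from flow(h,c)
round 2: derive reach(h,j) via R2 from flow(h,j)
round 3: derive flow(f,j) via R1 from flow(f,c), flow(c,j)
round 3: derive reach(c,c) via R2 from flow(c,c)
round 3: derive reach(c,j) via R2 from flow(c,j)
round 3: derive reach(f,h) via R2 from flow(f,h)
round 3: derive reach(h,e) via R2 from flow(h,e)
round 3: derive reach(h,h) via R2 from flow(h,h)
round 3: derive reach(c,d) via R3 from reach(c,h), knows(h,d)
round 3: derive reach(h,b) via R3 from reach(h,j), knows(j,b)
round 4: derive reach(f,j) via R2 from flow(f,j)
round 4: derive reach(c,a) via R3 from reach(c,d), knows(d,a)
round 4: derive reach(c,b) via R3 from reach(c,d), knows(d,b)
round 4: derive reach(f,d) via R3 from reach(f,h), knows(h,d)
round 4: derive reach(h,d) via R3 from reach(h,h), knows(h,d)
round 5: derive reach(f,a) via R3 from reach(f,d), knows(d,a)
round 5: derive reach(f,b) via R3 from reach(f,d), knows(d,b)
round 5: derive reach(h,a) via R3 from reach(h,d), knows(d,a)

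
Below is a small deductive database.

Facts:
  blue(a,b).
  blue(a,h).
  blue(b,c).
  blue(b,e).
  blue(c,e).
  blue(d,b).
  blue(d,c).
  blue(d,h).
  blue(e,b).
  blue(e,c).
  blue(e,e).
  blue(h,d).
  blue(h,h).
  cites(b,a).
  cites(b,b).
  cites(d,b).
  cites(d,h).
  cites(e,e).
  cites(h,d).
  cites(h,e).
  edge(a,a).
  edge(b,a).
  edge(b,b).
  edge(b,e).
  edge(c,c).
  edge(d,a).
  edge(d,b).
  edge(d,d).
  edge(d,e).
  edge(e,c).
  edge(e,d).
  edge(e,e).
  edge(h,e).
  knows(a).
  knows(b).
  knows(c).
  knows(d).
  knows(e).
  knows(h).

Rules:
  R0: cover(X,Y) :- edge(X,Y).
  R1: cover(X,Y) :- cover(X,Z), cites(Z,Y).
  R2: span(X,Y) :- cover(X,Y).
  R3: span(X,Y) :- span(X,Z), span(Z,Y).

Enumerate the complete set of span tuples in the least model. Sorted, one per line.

round 1: derive cover(a,a) via R0 from edge(a,a)
round 1: derive cover(b,a) via R0 from edge(b,a)
round 1: derive cover(b,b) via R0 from edge(b,b)
round 1: derive cover(b,e) via R0 from edge(b,e)
round 1: derive cover(c,c) via R0 from edge(c,c)
round 1: derive cover(d,a) via R0 from edge(d,a)
round 1: derive cover(d,b) via R0 from edge(d,b)
round 1: derive cover(d,d) via R0 from edge(d,d)
round 1: derive cover(d,e) via R0 from edge(d,e)
round 1: derive cover(e,c) via R0 from edge(e,c)
round 1: derive cover(e,d) via R0 from edge(e,d)
round 1: derive cover(e,e) via R0 from edge(e,e)
round 1: derive cover(h,e) via R0 from edge(h,e)
round 2: derive cover(d,h) via R1 from cover(d,d), cites(d,h)
round 2: derive cover(e,b) via R1 from cover(e,d), cites(d,b)
round 2: derive cover(e,h) via R1 from cover(e,d), cites(d,h)
round 2: derive span(a,a) via R2 from cover(a,a)
round 2: derive span(b,a) via R2 from cover(b,a)
round 2: derive span(b,b) via R2 from cover(b,b)
round 2: derive span(b,e) via R2 from cover(b,e)
round 2: derive span(c,c) via R2 from cover(c,c)
round 2: derive span(d,a) via R2 from cover(d,a)
round 2: derive span(d,b) via R2 from cover(d,b)
round 2: derive span(d,d) via R2 from cover(d,d)
round 2: derive span(d,e) via R2 from cover(d,e)
round 2: derive span(e,c) via R2 from cover(e,c)
round 2: derive span(e,d) via R2 from cover(e,d)
round 2: derive span(e,e) via R2 from cover(e,e)
round 2: derive span(h,e) via R2 from cover(h,e)
round 3: derive cover(e,a) via R1 from cover(e,b), cites(b,a)
round 3: derive span(d,h) via R2 from cover(d,h)
round 3: derive span(e,b) via R2 from cover(e,b)
round 3: derive span(e,h) via R2 from cover(e,h)
round 3: derive span(b,c) via R3 from span(b,e), span(e,c)
round 3: derive span(b,d) via R3 from span(b,e), span(e,d)
round 3: derive span(d,c) via R3 from span(d,e), span(e,c)
round 3: derive span(e,a) via R3 from span(e,d), span(d,a)
round 3: derive span(h,c) via R3 from span(h,e), span(e,c)
round 3: derive span(h,d) via R3 from span(h,e), span(e,d)
round 4: derive span(b,h) via R3 from span(b,d), span(d,h)
round 4: derive span(h,a) via R3 from span(h,d), span(d,a)
round 4: derive span(h,b) via R3 from span(h,d), span(d,b)
round 4: derive span(h,h) via R3 from span(h,d), span(d,h)

span(a,a)
span(b,a)
span(b,b)
span(b,c)
span(b,d)
span(b,e)
span(b,h)
span(c,c)
span(d,a)
span(d,b)
span(d,c)
span(d,d)
span(d,e)
span(d,h)
span(e,a)
span(e,b)
span(e,c)
span(e,d)
span(e,e)
span(e,h)
span(h,a)
span(h,b)
span(h,c)
span(h,d)
span(h,e)
span(h,h)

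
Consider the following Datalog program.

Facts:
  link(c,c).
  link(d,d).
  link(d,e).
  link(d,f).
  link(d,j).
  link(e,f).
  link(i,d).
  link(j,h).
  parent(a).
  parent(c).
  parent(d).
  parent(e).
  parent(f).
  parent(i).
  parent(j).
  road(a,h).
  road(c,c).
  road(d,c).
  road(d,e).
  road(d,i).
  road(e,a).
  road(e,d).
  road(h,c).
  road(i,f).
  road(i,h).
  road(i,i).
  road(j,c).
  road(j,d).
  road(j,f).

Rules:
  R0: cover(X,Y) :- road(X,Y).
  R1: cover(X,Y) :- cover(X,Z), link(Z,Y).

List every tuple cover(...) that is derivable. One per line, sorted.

cover(a,h)
cover(c,c)
cover(d,c)
cover(d,d)
cover(d,e)
cover(d,f)
cover(d,h)
cover(d,i)
cover(d,j)
cover(e,a)
cover(e,d)
cover(e,e)
cover(e,f)
cover(e,h)
cover(e,j)
cover(h,c)
cover(i,d)
cover(i,e)
cover(i,f)
cover(i,h)
cover(i,i)
cover(i,j)
cover(j,c)
cover(j,d)
cover(j,e)
cover(j,f)
cover(j,h)
cover(j,j)

round 1: derive cover(a,h) via R0 from road(a,h)
round 1: derive cover(c,c) via R0 from road(c,c)
round 1: derive cover(d,c) via R0 from road(d,c)
round 1: derive cover(d,e) via R0 from road(d,e)
round 1: derive cover(d,i) via R0 from road(d,i)
round 1: derive cover(e,a) via R0 from road(e,a)
round 1: derive cover(e,d) via R0 from road(e,d)
round 1: derive cover(h,c) via R0 from road(h,c)
round 1: derive cover(i,f) via R0 from road(i,f)
round 1: derive cover(i,h) via R0 from road(i,h)
round 1: derive cover(i,i) via R0 from road(i,i)
round 1: derive cover(j,c) via R0 from road(j,c)
round 1: derive cover(j,d) via R0 from road(j,d)
round 1: derive cover(j,f) via R0 from road(j,f)
round 2: derive cover(d,d) via R1 from cover(d,i), link(i,d)
round 2: derive cover(d,f) via R1 from cover(d,e), link(e,f)
round 2: derive cover(e,e) via R1 from cover(e,d), link(d,e)
round 2: derive cover(e,f) via R1 from cover(e,d), link(d,f)
round 2: derive cover(e,j) via R1 from cover(e,d), link(d,j)
round 2: derive cover(i,d) via R1 from cover(i,i), link(i,d)
round 2: derive cover(j,e) via R1 from cover(j,d), link(d,e)
round 2: derive cover(j,j) via R1 from cover(j,d), link(d,j)
round 3: derive cover(d,j) via R1 from cover(d,d), link(d,j)
round 3: derive cover(e,h) via R1 from cover(e,j), link(j,h)
round 3: derive cover(i,e) via R1 from cover(i,d), link(d,e)
round 3: derive cover(i,j) via R1 from cover(i,d), link(d,j)
round 3: derive cover(j,h) via R1 from cover(j,j), link(j,h)
round 4: derive cover(d,h) via R1 from cover(d,j), link(j,h)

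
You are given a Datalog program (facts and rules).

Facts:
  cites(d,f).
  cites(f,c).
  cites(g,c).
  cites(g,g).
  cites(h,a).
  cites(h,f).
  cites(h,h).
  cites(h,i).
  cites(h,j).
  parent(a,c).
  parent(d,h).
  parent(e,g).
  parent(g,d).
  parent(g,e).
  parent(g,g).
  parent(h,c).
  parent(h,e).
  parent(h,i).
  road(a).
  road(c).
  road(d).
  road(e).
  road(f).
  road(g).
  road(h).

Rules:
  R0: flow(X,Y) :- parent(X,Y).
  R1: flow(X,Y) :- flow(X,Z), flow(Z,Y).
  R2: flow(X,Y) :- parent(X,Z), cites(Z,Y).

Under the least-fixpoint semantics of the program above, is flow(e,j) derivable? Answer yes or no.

yes

round 1: derive flow(a,c) via R0 from parent(a,c)
round 1: derive flow(d,h) via R0 from parent(d,h)
round 1: derive flow(e,g) via R0 from parent(e,g)
round 1: derive flow(g,d) via R0 from parent(g,d)
round 1: derive flow(g,e) via R0 from parent(g,e)
round 1: derive flow(g,g) via R0 from parent(g,g)
round 1: derive flow(h,c) via R0 from parent(h,c)
round 1: derive flow(h,e) via R0 from parent(h,e)
round 1: derive flow(h,i) via R0 from parent(h,i)
round 1: derive flow(d,a) via R2 from parent(d,h), cites(h,a)
round 1: derive flow(d,f) via R2 from parent(d,h), cites(h,f)
round 1: derive flow(d,i) via R2 from parent(d,h), cites(h,i)
round 1: derive flow(d,j) via R2 from parent(d,h), cites(h,j)
round 1: derive flow(e,c) via R2 from parent(e,g), cites(g,c)
round 1: derive flow(g,c) via R2 from parent(g,g), cites(g,c)
round 1: derive flow(g,f) via R2 from parent(g,d), cites(d,f)
round 2: derive flow(d,c) via R1 from flow(d,a), flow(a,c)
round 2: derive flow(d,e) via R1 from flow(d,h), flow(h,e)
round 2: derive flow(e,d) via R1 from flow(e,g), flow(g,d)
round 2: derive flow(e,e) via R1 from flow(e,g), flow(g,e)
round 2: derive flow(e,f) via R1 from flow(e,g), flow(g,f)
round 2: derive flow(g,a) via R1 from flow(g,d), flow(d,a)
round 2: derive flow(g,h) via R1 from flow(g,d), flow(d,h)
round 2: derive flow(g,i) via R1 from flow(g,d), flow(d,i)
round 2: derive flow(g,j) via R1 from flow(g,d), flow(d,j)
round 2: derive flow(h,g) via R1 from flow(h,e), flow(e,g)
round 3: derive flow(d,d) via R1 from flow(d,e), flow(e,d)
round 3: derive flow(d,g) via R1 from flow(d,e), flow(e,g)
round 3: derive flow(e,a) via R1 from flow(e,d), flow(d,a)
round 3: derive flow(e,h) via R1 from flow(e,d), flow(d,h)
round 3: derive flow(e,i) via R1 from flow(e,d), flow(d,i)
round 3: derive flow(e,j) via R1 from flow(e,d), flow(d,j)
round 3: derive flow(h,a) via R1 from flow(h,g), flow(g,a)
round 3: derive flow(h,d) via R1 from flow(h,e), flow(e,d)
round 3: derive flow(h,f) via R1 from flow(h,e), flow(e,f)
round 3: derive flow(h,h) via R1 from flow(h,g), flow(g,h)
round 3: derive flow(h,j) via R1 from flow(h,g), flow(g,j)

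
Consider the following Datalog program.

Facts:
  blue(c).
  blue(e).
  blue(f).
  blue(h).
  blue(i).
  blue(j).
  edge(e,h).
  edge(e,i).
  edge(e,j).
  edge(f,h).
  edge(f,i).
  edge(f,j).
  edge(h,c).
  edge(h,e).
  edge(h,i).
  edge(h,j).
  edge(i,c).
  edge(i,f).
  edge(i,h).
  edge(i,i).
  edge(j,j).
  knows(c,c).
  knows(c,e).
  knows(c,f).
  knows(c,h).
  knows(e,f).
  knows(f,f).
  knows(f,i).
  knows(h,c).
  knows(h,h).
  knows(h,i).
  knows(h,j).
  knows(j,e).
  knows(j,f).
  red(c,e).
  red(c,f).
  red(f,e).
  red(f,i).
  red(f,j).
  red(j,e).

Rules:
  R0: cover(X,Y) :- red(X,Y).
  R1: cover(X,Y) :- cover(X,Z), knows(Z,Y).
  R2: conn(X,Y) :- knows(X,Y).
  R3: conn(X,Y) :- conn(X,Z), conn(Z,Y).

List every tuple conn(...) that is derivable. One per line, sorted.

conn(c,c)
conn(c,e)
conn(c,f)
conn(c,h)
conn(c,i)
conn(c,j)
conn(e,f)
conn(e,i)
conn(f,f)
conn(f,i)
conn(h,c)
conn(h,e)
conn(h,f)
conn(h,h)
conn(h,i)
conn(h,j)
conn(j,e)
conn(j,f)
conn(j,i)

round 1: derive conn(c,c) via R2 from knows(c,c)
round 1: derive conn(c,e) via R2 from knows(c,e)
round 1: derive conn(c,f) via R2 from knows(c,f)
round 1: derive conn(c,h) via R2 from knows(c,h)
round 1: derive conn(e,f) via R2 from knows(e,f)
round 1: derive conn(f,f) via R2 from knows(f,f)
round 1: derive conn(f,i) via R2 from knows(f,i)
round 1: derive conn(h,c) via R2 from knows(h,c)
round 1: derive conn(h,h) via R2 from knows(h,h)
round 1: derive conn(h,i) via R2 from knows(h,i)
round 1: derive conn(h,j) via R2 from knows(h,j)
round 1: derive conn(j,e) via R2 from knows(j,e)
round 1: derive conn(j,f) via R2 from knows(j,f)
round 2: derive conn(c,i) via R3 from conn(c,f), conn(f,i)
round 2: derive conn(c,j) via R3 from conn(c,h), conn(h,j)
round 2: derive conn(e,i) via R3 from conn(e,f), conn(f,i)
round 2: derive conn(h,e) via R3 from conn(h,c), conn(c,e)
round 2: derive conn(h,f) via R3 from conn(h,c), conn(c,f)
round 2: derive conn(j,i) via R3 from conn(j,f), conn(f,i)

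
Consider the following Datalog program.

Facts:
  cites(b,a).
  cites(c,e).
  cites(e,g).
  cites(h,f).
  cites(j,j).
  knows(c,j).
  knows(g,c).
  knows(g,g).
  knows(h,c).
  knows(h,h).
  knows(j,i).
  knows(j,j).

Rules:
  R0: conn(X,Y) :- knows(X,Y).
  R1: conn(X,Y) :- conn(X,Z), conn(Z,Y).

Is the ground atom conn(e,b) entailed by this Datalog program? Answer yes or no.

round 1: derive conn(c,j) via R0 from knows(c,j)
round 1: derive conn(g,c) via R0 from knows(g,c)
round 1: derive conn(g,g) via R0 from knows(g,g)
round 1: derive conn(h,c) via R0 from knows(h,c)
round 1: derive conn(h,h) via R0 from knows(h,h)
round 1: derive conn(j,i) via R0 from knows(j,i)
round 1: derive conn(j,j) via R0 from knows(j,j)
round 2: derive conn(c,i) via R1 from conn(c,j), conn(j,i)
round 2: derive conn(g,j) via R1 from conn(g,c), conn(c,j)
round 2: derive conn(h,j) via R1 from conn(h,c), conn(c,j)
round 3: derive conn(g,i) via R1 from conn(g,c), conn(c,i)
round 3: derive conn(h,i) via R1 from conn(h,c), conn(c,i)

no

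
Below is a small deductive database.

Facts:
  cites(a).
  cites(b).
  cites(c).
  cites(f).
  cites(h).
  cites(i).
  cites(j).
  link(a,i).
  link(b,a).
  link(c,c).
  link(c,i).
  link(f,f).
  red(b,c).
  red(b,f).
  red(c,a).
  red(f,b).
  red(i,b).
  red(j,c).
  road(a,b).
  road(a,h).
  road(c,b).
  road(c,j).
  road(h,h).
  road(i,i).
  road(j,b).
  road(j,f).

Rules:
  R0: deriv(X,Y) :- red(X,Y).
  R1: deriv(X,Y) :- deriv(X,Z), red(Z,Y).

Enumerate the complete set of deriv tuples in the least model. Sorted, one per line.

deriv(b,a)
deriv(b,b)
deriv(b,c)
deriv(b,f)
deriv(c,a)
deriv(f,a)
deriv(f,b)
deriv(f,c)
deriv(f,f)
deriv(i,a)
deriv(i,b)
deriv(i,c)
deriv(i,f)
deriv(j,a)
deriv(j,c)

round 1: derive deriv(b,c) via R0 from red(b,c)
round 1: derive deriv(b,f) via R0 from red(b,f)
round 1: derive deriv(c,a) via R0 from red(c,a)
round 1: derive deriv(f,b) via R0 from red(f,b)
round 1: derive deriv(i,b) via R0 from red(i,b)
round 1: derive deriv(j,c) via R0 from red(j,c)
round 2: derive deriv(b,a) via R1 from deriv(b,c), red(c,a)
round 2: derive deriv(b,b) via R1 from deriv(b,f), red(f,b)
round 2: derive deriv(f,c) via R1 from deriv(f,b), red(b,c)
round 2: derive deriv(f,f) via R1 from deriv(f,b), red(b,f)
round 2: derive deriv(i,c) via R1 from deriv(i,b), red(b,c)
round 2: derive deriv(i,f) via R1 from deriv(i,b), red(b,f)
round 2: derive deriv(j,a) via R1 from deriv(j,c), red(c,a)
round 3: derive deriv(f,a) via R1 from deriv(f,c), red(c,a)
round 3: derive deriv(i,a) via R1 from deriv(i,c), red(c,a)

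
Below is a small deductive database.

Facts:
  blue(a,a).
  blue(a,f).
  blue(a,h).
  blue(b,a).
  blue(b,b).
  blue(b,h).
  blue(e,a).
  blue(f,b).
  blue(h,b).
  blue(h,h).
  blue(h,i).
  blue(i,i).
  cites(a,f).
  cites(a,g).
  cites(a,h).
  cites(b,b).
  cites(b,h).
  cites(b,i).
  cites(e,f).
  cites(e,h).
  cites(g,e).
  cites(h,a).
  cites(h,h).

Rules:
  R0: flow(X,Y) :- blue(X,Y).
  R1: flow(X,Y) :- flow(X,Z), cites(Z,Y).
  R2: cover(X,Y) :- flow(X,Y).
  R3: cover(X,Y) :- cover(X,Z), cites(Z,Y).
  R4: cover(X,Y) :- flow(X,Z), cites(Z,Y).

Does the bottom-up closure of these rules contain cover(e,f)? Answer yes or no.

yes

round 1: derive flow(a,a) via R0 from blue(a,a)
round 1: derive flow(a,f) via R0 from blue(a,f)
round 1: derive flow(a,h) via R0 from blue(a,h)
round 1: derive flow(b,a) via R0 from blue(b,a)
round 1: derive flow(b,b) via R0 from blue(b,b)
round 1: derive flow(b,h) via R0 from blue(b,h)
round 1: derive flow(e,a) via R0 from blue(e,a)
round 1: derive flow(f,b) via R0 from blue(f,b)
round 1: derive flow(h,b) via R0 from blue(h,b)
round 1: derive flow(h,h) via R0 from blue(h,h)
round 1: derive flow(h,i) via R0 from blue(h,i)
round 1: derive flow(i,i) via R0 from blue(i,i)
round 2: derive flow(a,g) via R1 from flow(a,a), cites(a,g)
round 2: derive flow(b,f) via R1 from flow(b,a), cites(a,f)
round 2: derive flow(b,g) via R1 from flow(b,a), cites(a,g)
round 2: derive flow(b,i) via R1 from flow(b,b), cites(b,i)
round 2: derive flow(e,f) via R1 from flow(e,a), cites(a,f)
round 2: derive flow(e,g) via R1 from flow(e,a), cites(a,g)
round 2: derive flow(e,h) via R1 from flow(e,a), cites(a,h)
round 2: derive flow(f,h) via R1 from flow(f,b), cites(b,h)
round 2: derive flow(f,i) via R1 from flow(f,b), cites(b,i)
round 2: derive flow(h,a) via R1 from flow(h,h), cites(h,a)
round 2: derive cover(a,a) via R2 from flow(a,a)
round 2: derive cover(a,f) via R2 from flow(a,f)
round 2: derive cover(a,h) via R2 from flow(a,h)
round 2: derive cover(b,a) via R2 from flow(b,a)
round 2: derive cover(b,b) via R2 from flow(b,b)
round 2: derive cover(b,h) via R2 from flow(b,h)
round 2: derive cover(e,a) via R2 from flow(e,a)
round 2: derive cover(f,b) via R2 from flow(f,b)
round 2: derive cover(h,b) via R2 from flow(h,b)
round 2: derive cover(h,h) via R2 from flow(h,h)
round 2: derive cover(h,i) via R2 from flow(h,i)
round 2: derive cover(i,i) via R2 from flow(i,i)
round 2: derive cover(a,g) via R4 from flow(a,a), cites(a,g)
round 2: derive cover(b,f) via R4 from flow(b,a), cites(a,f)
round 2: derive cover(b,g) via R4 from flow(b,a), cites(a,g)
round 2: derive cover(b,i) via R4 from flow(b,b), cites(b,i)
round 2: derive cover(e,f) via R4 from flow(e,a), cites(a,f)
round 2: derive cover(e,g) via R4 from flow(e,a), cites(a,g)
round 2: derive cover(e,h) via R4 from flow(e,a), cites(a,h)
round 2: derive cover(f,h) via R4 from flow(f,b), cites(b,h)
round 2: derive cover(f,i) via R4 from flow(f,b), cites(b,i)
round 2: derive cover(h,a) via R4 from flow(h,h), cites(h,a)
round 3: derive flow(a,e) via R1 from flow(a,g), cites(g,e)
round 3: derive flow(b,e) via R1 from flow(b,g), cites(g,e)
round 3: derive flow(e,e) via R1 from flow(e,g), cites(g,e)
round 3: derive flow(f,a) via R1 from flow(f,h), cites(h,a)
round 3: derive flow(h,f) via R1 from flow(h,a), cites(a,f)
round 3: derive flow(h,g) via R1 from flow(h,a), cites(a,g)
round 3: derive cover(a,e) via R3 from cover(a,g), cites(g,e)
round 3: derive cover(b,e) via R3 from cover(b,g), cites(g,e)
round 3: derive cover(e,e) via R3 from cover(e,g), cites(g,e)
round 3: derive cover(f,a) via R3 from cover(f,h), cites(h,a)
round 3: derive cover(h,f) via R3 from cover(h,a), cites(a,f)
round 3: derive cover(h,g) via R3 from cover(h,a), cites(a,g)
round 4: derive flow(f,f) via R1 from flow(f,a), cites(a,f)
round 4: derive flow(f,g) via R1 from flow(f,a), cites(a,g)
round 4: derive flow(h,e) via R1 from flow(h,g), cites(g,e)
round 4: derive cover(f,f) via R3 from cover(f,a), cites(a,f)
round 4: derive cover(f,g) via R3 from cover(f,a), cites(a,g)
round 4: derive cover(h,e) via R3 from cover(h,g), cites(g,e)
round 5: derive flow(f,e) via R1 from flow(f,g), cites(g,e)
round 5: derive cover(f,e) via R3 from cover(f,g), cites(g,e)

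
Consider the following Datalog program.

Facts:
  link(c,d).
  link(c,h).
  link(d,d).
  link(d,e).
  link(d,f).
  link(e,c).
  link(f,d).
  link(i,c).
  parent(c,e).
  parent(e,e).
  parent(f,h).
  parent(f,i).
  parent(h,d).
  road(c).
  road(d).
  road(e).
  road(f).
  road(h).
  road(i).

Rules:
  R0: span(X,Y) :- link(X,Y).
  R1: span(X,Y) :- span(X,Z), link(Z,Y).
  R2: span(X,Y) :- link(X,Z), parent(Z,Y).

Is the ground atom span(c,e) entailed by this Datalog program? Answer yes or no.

round 1: derive span(c,d) via R0 from link(c,d)
round 1: derive span(c,h) via R0 from link(c,h)
round 1: derive span(d,d) via R0 from link(d,d)
round 1: derive span(d,e) via R0 from link(d,e)
round 1: derive span(d,f) via R0 from link(d,f)
round 1: derive span(e,c) via R0 from link(e,c)
round 1: derive span(f,d) via R0 from link(f,d)
round 1: derive span(i,c) via R0 from link(i,c)
round 1: derive span(d,h) via R2 from link(d,f), parent(f,h)
round 1: derive span(d,i) via R2 from link(d,f), parent(f,i)
round 1: derive span(e,e) via R2 from link(e,c), parent(c,e)
round 1: derive span(i,e) via R2 from link(i,c), parent(c,e)
round 2: derive span(c,e) via R1 from span(c,d), link(d,e)
round 2: derive span(c,f) via R1 from span(c,d), link(d,f)
round 2: derive span(d,c) via R1 from span(d,e), link(e,c)
round 2: derive span(e,d) via R1 from span(e,c), link(c,d)
round 2: derive span(e,h) via R1 from span(e,c), link(c,h)
round 2: derive span(f,e) via R1 from span(f,d), link(d,e)
round 2: derive span(f,f) via R1 from span(f,d), link(d,f)
round 2: derive span(i,d) via R1 from span(i,c), link(c,d)
round 2: derive span(i,h) via R1 from span(i,c), link(c,h)
round 3: derive span(c,c) via R1 from span(c,e), link(e,c)
round 3: derive span(e,f) via R1 from span(e,d), link(d,f)
round 3: derive span(f,c) via R1 from span(f,e), link(e,c)
round 3: derive span(i,f) via R1 from span(i,d), link(d,f)
round 4: derive span(f,h) via R1 from span(f,c), link(c,h)

yes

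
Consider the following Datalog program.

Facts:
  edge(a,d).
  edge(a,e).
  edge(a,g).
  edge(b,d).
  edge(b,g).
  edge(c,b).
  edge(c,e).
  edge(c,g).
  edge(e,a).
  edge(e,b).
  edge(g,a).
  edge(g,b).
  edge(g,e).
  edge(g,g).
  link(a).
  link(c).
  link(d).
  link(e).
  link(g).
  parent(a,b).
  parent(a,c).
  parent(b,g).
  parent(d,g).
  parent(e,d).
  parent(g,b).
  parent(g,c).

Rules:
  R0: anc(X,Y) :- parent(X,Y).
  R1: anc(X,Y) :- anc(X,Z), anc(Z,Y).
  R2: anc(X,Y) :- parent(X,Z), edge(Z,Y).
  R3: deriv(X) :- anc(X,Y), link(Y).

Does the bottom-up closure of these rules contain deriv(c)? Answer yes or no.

round 1: derive anc(a,b) via R0 from parent(a,b)
round 1: derive anc(a,c) via R0 from parent(a,c)
round 1: derive anc(b,g) via R0 from parent(b,g)
round 1: derive anc(d,g) via R0 from parent(d,g)
round 1: derive anc(e,d) via R0 from parent(e,d)
round 1: derive anc(g,b) via R0 from parent(g,b)
round 1: derive anc(g,c) via R0 from parent(g,c)
round 1: derive anc(a,d) via R2 from parent(a,b), edge(b,d)
round 1: derive anc(a,e) via R2 from parent(a,c), edge(c,e)
round 1: derive anc(a,g) via R2 from parent(a,b), edge(b,g)
round 1: derive anc(b,a) via R2 from parent(b,g), edge(g,a)
round 1: derive anc(b,b) via R2 from parent(b,g), edge(g,b)
round 1: derive anc(b,e) via R2 from parent(b,g), edge(g,e)
round 1: derive anc(d,a) via R2 from parent(d,g), edge(g,a)
round 1: derive anc(d,b) via R2 from parent(d,g), edge(g,b)
round 1: derive anc(d,e) via R2 from parent(d,g), edge(g,e)
round 1: derive anc(g,d) via R2 from parent(g,b), edge(b,d)
round 1: derive anc(g,e) via R2 from parent(g,c), edge(c,e)
round 1: derive anc(g,g) via R2 from parent(g,b), edge(b,g)
round 2: derive anc(a,a) via R1 from anc(a,b), anc(b,a)
round 2: derive anc(b,c) via R1 from anc(b,a), anc(a,c)
round 2: derive anc(b,d) via R1 from anc(b,a), anc(a,d)
round 2: derive anc(d,c) via R1 from anc(d,a), anc(a,c)
round 2: derive anc(d,d) via R1 from anc(d,a), anc(a,d)
round 2: derive anc(e,a) via R1 from anc(e,d), anc(d,a)
round 2: derive anc(e,b) via R1 from anc(e,d), anc(d,b)
round 2: derive anc(e,e) via R1 from anc(e,d), anc(d,e)
round 2: derive anc(e,g) via R1 from anc(e,d), anc(d,g)
round 2: derive anc(g,a) via R1 from anc(g,b), anc(b,a)
round 2: derive deriv(a) via R3 from anc(a,c), link(c)
round 2: derive deriv(b) via R3 from anc(b,a), link(a)
round 2: derive deriv(d) via R3 from anc(d,a), link(a)
round 2: derive deriv(e) via R3 from anc(e,d), link(d)
round 2: derive deriv(g) via R3 from anc(g,c), link(c)
round 3: derive anc(e,c) via R1 from anc(e,a), anc(a,c)

no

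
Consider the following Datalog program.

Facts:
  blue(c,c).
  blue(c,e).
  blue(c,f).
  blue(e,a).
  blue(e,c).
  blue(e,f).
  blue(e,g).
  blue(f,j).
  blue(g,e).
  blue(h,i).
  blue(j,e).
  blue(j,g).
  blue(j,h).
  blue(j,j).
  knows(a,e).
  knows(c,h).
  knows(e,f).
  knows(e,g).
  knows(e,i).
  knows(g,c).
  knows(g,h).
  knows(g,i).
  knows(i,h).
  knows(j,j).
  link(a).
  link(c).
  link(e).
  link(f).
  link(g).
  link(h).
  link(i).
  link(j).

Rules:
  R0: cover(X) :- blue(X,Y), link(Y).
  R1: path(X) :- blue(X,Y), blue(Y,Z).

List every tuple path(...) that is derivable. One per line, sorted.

round 1: derive path(c) via R1 from blue(c,c), blue(c,c)
round 1: derive path(e) via R1 from blue(e,c), blue(c,c)
round 1: derive path(f) via R1 from blue(f,j), blue(j,e)
round 1: derive path(g) via R1 from blue(g,e), blue(e,a)
round 1: derive path(j) via R1 from blue(j,e), blue(e,a)

path(c)
path(e)
path(f)
path(g)
path(j)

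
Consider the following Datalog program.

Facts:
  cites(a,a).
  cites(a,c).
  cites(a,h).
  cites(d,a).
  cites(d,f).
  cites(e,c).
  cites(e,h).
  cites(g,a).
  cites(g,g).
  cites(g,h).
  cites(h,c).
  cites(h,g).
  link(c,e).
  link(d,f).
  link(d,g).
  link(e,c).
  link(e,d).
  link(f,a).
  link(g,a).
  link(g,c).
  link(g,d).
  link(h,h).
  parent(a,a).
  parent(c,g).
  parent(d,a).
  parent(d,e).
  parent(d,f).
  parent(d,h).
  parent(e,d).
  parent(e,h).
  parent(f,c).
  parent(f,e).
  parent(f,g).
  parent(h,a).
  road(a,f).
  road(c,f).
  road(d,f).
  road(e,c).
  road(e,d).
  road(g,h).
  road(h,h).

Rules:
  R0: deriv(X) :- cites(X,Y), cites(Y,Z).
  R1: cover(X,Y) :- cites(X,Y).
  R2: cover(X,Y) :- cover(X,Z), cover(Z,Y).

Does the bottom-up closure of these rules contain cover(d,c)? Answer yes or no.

round 1: derive cover(a,a) via R1 from cites(a,a)
round 1: derive cover(a,c) via R1 from cites(a,c)
round 1: derive cover(a,h) via R1 from cites(a,h)
round 1: derive cover(d,a) via R1 from cites(d,a)
round 1: derive cover(d,f) via R1 from cites(d,f)
round 1: derive cover(e,c) via R1 from cites(e,c)
round 1: derive cover(e,h) via R1 from cites(e,h)
round 1: derive cover(g,a) via R1 from cites(g,a)
round 1: derive cover(g,g) via R1 from cites(g,g)
round 1: derive cover(g,h) via R1 from cites(g,h)
round 1: derive cover(h,c) via R1 from cites(h,c)
round 1: derive cover(h,g) via R1 from cites(h,g)
round 2: derive cover(a,g) via R2 from cover(a,h), cover(h,g)
round 2: derive cover(d,c) via R2 from cover(d,a), cover(a,c)
round 2: derive cover(d,h) via R2 from cover(d,a), cover(a,h)
round 2: derive cover(e,g) via R2 from cover(e,h), cover(h,g)
round 2: derive cover(g,c) via R2 from cover(g,a), cover(a,c)
round 2: derive cover(h,a) via R2 from cover(h,g), cover(g,a)
round 2: derive cover(h,h) via R2 from cover(h,g), cover(g,h)
round 3: derive cover(d,g) via R2 from cover(d,a), cover(a,g)
round 3: derive cover(e,a) via R2 from cover(e,g), cover(g,a)

yes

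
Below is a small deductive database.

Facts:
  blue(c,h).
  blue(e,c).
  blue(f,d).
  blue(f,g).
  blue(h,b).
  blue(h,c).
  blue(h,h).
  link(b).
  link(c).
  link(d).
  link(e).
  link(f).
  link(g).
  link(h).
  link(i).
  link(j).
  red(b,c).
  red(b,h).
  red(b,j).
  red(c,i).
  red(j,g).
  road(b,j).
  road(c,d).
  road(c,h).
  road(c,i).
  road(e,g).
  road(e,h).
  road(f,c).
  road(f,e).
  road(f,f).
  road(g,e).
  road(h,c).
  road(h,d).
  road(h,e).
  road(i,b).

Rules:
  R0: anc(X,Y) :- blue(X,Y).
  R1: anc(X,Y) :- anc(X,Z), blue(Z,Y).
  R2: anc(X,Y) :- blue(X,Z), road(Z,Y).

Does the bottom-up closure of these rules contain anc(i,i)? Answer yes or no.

round 1: derive anc(c,h) via R0 from blue(c,h)
round 1: derive anc(e,c) via R0 from blue(e,c)
round 1: derive anc(f,d) via R0 from blue(f,d)
round 1: derive anc(f,g) via R0 from blue(f,g)
round 1: derive anc(h,b) via R0 from blue(h,b)
round 1: derive anc(h,c) via R0 from blue(h,c)
round 1: derive anc(h,h) via R0 from blue(h,h)
round 1: derive anc(c,c) via R2 from blue(c,h), road(h,c)
round 1: derive anc(c,d) via R2 from blue(c,h), road(h,d)
round 1: derive anc(c,e) via R2 from blue(c,h), road(h,e)
round 1: derive anc(e,d) via R2 from blue(e,c), road(c,d)
round 1: derive anc(e,h) via R2 from blue(e,c), road(c,h)
round 1: derive anc(e,i) via R2 from blue(e,c), road(c,i)
round 1: derive anc(f,e) via R2 from blue(f,g), road(g,e)
round 1: derive anc(h,d) via R2 from blue(h,c), road(c,d)
round 1: derive anc(h,e) via R2 from blue(h,h), road(h,e)
round 1: derive anc(h,i) via R2 from blue(h,c), road(c,i)
round 1: derive anc(h,j) via R2 from blue(h,b), road(b,j)
round 2: derive anc(c,b) via R1 from anc(c,h), blue(h,b)
round 2: derive anc(e,b) via R1 from anc(e,h), blue(h,b)
round 2: derive anc(f,c) via R1 from anc(f,e), blue(e,c)
round 3: derive anc(f,h) via R1 from anc(f,c), blue(c,h)
round 4: derive anc(f,b) via R1 from anc(f,h), blue(h,b)

no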